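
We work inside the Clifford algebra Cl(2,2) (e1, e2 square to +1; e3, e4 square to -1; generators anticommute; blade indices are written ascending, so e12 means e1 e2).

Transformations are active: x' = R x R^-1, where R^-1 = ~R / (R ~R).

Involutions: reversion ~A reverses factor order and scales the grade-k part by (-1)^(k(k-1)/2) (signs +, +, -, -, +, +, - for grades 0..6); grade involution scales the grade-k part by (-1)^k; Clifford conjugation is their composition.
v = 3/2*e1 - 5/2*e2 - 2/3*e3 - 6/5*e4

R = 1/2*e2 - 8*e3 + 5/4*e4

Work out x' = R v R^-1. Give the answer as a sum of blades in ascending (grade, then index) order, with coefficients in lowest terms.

~R = 1/2*e2 - 8*e3 + 5/4*e4, and R ~R = -1045/16, so R^-1 = ~R / (-1045/16).
R v = -61/12 - 3/4*e12 + 12*e13 - 15/8*e14 - 61/3*e23 + 101/40*e24 + 313/30*e34
Answer: -3/2*e1 + 16163/6270*e2 - 1814/3135*e3 + 4372/3135*e4


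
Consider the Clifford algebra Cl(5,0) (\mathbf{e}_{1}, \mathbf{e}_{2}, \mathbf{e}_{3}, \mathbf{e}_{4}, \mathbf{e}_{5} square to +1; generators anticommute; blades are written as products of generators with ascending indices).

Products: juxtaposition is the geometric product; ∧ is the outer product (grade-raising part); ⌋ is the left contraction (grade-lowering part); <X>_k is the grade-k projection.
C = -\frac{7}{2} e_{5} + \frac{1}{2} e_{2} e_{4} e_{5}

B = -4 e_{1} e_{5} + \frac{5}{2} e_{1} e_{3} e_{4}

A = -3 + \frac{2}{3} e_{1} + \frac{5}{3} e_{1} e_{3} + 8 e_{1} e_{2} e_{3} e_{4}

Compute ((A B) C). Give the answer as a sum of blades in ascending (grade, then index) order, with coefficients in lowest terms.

step 1: 20 e_{2} - \frac{25}{6} e_{4} - \frac{8}{3} e_{5} + 12 e_{1} e_{5} + \frac{5}{3} e_{3} e_{4} + \frac{20}{3} e_{3} e_{5} - \frac{15}{2} e_{1} e_{3} e_{4} + 32 e_{2} e_{3} e_{4} e_{5}
step 2: \frac{28}{3} - 42 e_{1} - \frac{22}{3} e_{3} - \frac{4}{3} e_{2} e_{4} - \frac{815}{12} e_{2} e_{5} + \frac{295}{12} e_{4} e_{5} + 6 e_{1} e_{2} e_{4} - \frac{346}{3} e_{2} e_{3} e_{4} + \frac{5}{6} e_{2} e_{3} e_{5} - \frac{35}{6} e_{3} e_{4} e_{5} - \frac{15}{4} e_{1} e_{2} e_{3} e_{5} + \frac{105}{4} e_{1} e_{3} e_{4} e_{5}
Answer: \frac{28}{3} - 42 e_{1} - \frac{22}{3} e_{3} - \frac{4}{3} e_{2} e_{4} - \frac{815}{12} e_{2} e_{5} + \frac{295}{12} e_{4} e_{5} + 6 e_{1} e_{2} e_{4} - \frac{346}{3} e_{2} e_{3} e_{4} + \frac{5}{6} e_{2} e_{3} e_{5} - \frac{35}{6} e_{3} e_{4} e_{5} - \frac{15}{4} e_{1} e_{2} e_{3} e_{5} + \frac{105}{4} e_{1} e_{3} e_{4} e_{5}


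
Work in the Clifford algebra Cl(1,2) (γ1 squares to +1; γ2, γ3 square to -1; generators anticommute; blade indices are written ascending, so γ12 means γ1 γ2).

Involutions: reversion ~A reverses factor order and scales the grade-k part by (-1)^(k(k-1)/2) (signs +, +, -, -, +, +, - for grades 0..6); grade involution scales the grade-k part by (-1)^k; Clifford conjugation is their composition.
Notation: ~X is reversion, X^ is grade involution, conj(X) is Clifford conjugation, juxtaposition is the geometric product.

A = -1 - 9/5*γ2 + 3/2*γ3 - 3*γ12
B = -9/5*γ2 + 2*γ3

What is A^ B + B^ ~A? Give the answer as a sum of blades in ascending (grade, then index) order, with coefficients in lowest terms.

first term: 156/25 - 27/5*γ1 + 9/5*γ2 - 2*γ3 + 9/10*γ23 - 6*γ123
second term: 156/25 + 27/5*γ1 - 9/5*γ2 + 2*γ3 - 9/10*γ23 - 6*γ123
Answer: 312/25 - 12*γ123


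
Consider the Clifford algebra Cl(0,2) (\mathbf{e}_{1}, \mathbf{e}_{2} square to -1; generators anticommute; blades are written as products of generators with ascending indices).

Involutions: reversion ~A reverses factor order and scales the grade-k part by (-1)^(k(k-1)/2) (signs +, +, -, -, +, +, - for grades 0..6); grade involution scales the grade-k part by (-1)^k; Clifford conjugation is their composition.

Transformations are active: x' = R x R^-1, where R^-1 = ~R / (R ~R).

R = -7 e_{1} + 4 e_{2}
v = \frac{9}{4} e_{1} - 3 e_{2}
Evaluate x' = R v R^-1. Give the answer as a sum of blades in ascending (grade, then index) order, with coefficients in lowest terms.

~R = -7 e_{1} + 4 e_{2}, and R ~R = -65, so R^-1 = ~R / (-65).
R v = \frac{111}{4} + 12 e_{1} e_{2}
Answer: \frac{969}{260} e_{1} - \frac{27}{65} e_{2}


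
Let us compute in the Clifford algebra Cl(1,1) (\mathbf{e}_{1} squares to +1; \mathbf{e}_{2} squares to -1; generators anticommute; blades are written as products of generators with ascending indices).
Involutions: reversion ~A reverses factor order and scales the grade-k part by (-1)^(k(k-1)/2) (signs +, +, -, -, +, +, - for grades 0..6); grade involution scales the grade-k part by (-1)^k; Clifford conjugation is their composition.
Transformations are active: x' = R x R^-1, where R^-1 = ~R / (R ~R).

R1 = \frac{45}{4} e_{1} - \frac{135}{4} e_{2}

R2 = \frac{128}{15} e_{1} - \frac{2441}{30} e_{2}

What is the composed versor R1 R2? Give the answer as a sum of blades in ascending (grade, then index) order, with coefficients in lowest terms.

Distribute over the terms of R1 (each basis-blade product reordered to ascending indices, repeated generators contracted through their squares):
(\frac{45}{4} e_{1}) R2 = 96 - \frac{7323}{8} e_{1} e_{2}
(-\frac{135}{4} e_{2}) R2 = -\frac{21969}{8} + 288 e_{1} e_{2}
Summing the partial products and collecting blades:
Answer: -\frac{21201}{8} - \frac{5019}{8} e_{1} e_{2}


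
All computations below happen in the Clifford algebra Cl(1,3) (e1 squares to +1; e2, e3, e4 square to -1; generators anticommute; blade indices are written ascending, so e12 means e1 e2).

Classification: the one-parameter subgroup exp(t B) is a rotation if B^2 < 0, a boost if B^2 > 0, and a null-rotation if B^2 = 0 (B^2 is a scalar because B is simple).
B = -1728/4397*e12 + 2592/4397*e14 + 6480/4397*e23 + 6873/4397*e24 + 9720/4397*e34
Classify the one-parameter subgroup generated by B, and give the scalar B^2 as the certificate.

B^2 term by term: the squares give (-1728/4397)^2*(e12)^2 + (2592/4397)^2*(e14)^2 + (6480/4397)^2*(e23)^2 + (6873/4397)^2*(e24)^2 + (9720/4397)^2*(e34)^2 = 2985984/19333609*(+1) + 6718464/19333609*(+1) + 41990400/19333609*(-1) + 47238129/19333609*(-1) + 94478400/19333609*(-1) = -9 (each basis 2-blade squares to minus the product of its generators' squares); cross terms between blades sharing an index anticommute and cancel; the commuting (index-disjoint) pairs give grade-4 terms 2*c*c'*(blade product), which cancel blade by blade — e1234: -33592320/19333609 + 33592320/19333609 = 0 — confirming B is simple. So B^2 = -9.
Answer: rotation, certificate B^2 = -9. Note: conjugating B changes its blade decomposition but never the scalar B^2 = -9, whose sign settles the classification.


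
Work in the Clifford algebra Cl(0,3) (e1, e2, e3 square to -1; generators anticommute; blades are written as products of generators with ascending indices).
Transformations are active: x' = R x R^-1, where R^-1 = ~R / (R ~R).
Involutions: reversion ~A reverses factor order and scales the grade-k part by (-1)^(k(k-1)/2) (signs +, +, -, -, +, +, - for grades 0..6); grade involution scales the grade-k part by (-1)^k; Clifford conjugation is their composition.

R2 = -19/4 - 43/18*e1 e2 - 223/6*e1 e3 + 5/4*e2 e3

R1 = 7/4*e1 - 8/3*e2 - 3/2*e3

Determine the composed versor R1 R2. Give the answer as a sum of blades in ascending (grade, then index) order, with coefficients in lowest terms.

Distribute over the terms of R1 (each basis-blade product reordered to ascending indices, repeated generators contracted through their squares):
(7/4*e1) R2 = -133/16*e1 + 301/72*e2 + 1561/24*e3 + 35/16*e1 e2 e3
(-8/3*e2) R2 = 172/27*e1 + 38/3*e2 + 10/3*e3 - 892/9*e1 e2 e3
(-3/2*e3) R2 = 223/4*e1 - 15/8*e2 + 57/8*e3 + 43/12*e1 e2 e3
Summing the partial products and collecting blades:
Answer: 23245/432*e1 + 539/36*e2 + 151/2*e3 - 13441/144*e1 e2 e3


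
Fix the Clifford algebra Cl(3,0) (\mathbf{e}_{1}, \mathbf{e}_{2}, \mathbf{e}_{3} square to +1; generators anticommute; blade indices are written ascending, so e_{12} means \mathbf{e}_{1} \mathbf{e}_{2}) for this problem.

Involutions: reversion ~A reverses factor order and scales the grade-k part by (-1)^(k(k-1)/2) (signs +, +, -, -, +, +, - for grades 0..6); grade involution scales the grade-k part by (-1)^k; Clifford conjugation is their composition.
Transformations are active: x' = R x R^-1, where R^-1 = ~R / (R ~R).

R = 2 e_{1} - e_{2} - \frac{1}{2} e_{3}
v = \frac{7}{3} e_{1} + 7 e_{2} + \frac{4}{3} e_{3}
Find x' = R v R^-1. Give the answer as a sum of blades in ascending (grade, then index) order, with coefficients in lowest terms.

~R = 2 e_{1} - e_{2} - \frac{1}{2} e_{3}, and R ~R = \frac{21}{4}, so R^-1 = ~R / (\frac{21}{4}).
R v = -3 + \frac{49}{3} e_{12} + \frac{23}{6} e_{13} + \frac{13}{6} e_{23}
Answer: -\frac{97}{21} e_{1} - \frac{41}{7} e_{2} - \frac{16}{21} e_{3}


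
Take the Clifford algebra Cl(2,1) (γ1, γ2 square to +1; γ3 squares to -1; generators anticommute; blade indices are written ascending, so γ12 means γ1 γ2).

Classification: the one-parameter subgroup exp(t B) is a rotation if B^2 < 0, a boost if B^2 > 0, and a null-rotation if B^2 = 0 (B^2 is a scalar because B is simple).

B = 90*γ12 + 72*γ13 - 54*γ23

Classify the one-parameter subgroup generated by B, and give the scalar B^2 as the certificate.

B^2 term by term: the squares give (90)^2*(γ12)^2 + (72)^2*(γ13)^2 + (-54)^2*(γ23)^2 = 8100*(-1) + 5184*(+1) + 2916*(+1) = 0 (each basis 2-blade squares to minus the product of its generators' squares); cross terms between blades sharing an index anticommute and cancel. So B^2 = 0.
Answer: null-rotation, certificate B^2 = 0. The class reads off the invariant scalar 0 directly.


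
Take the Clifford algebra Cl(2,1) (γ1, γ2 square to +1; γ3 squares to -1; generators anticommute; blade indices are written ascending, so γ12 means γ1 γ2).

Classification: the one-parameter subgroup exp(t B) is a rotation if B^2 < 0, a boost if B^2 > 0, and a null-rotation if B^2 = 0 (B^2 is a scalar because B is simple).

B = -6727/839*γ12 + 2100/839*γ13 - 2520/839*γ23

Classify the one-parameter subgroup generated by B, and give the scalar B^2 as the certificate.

B^2 term by term: the squares give (-6727/839)^2*(γ12)^2 + (2100/839)^2*(γ13)^2 + (-2520/839)^2*(γ23)^2 = 45252529/703921*(-1) + 4410000/703921*(+1) + 6350400/703921*(+1) = -49 (each basis 2-blade squares to minus the product of its generators' squares); cross terms between blades sharing an index anticommute and cancel. So B^2 = -49.
Answer: rotation, certificate B^2 = -49. The class reads off the invariant scalar -49 directly.


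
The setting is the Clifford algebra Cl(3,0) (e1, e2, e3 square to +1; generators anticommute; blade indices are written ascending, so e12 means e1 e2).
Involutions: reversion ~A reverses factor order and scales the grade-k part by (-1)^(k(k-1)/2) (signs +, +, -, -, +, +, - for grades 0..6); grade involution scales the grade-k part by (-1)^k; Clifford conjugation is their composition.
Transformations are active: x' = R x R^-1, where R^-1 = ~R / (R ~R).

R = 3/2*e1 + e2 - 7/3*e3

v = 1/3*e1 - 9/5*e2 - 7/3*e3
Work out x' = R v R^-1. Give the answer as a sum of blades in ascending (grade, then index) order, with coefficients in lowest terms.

~R = 3/2*e1 + e2 - 7/3*e3, and R ~R = 313/36, so R^-1 = ~R / (313/36).
R v = 373/90 - 91/30*e12 - 49/18*e13 - 98/15*e23
Answer: 5149/4695*e1 + 4309/1565*e2 + 511/4695*e3


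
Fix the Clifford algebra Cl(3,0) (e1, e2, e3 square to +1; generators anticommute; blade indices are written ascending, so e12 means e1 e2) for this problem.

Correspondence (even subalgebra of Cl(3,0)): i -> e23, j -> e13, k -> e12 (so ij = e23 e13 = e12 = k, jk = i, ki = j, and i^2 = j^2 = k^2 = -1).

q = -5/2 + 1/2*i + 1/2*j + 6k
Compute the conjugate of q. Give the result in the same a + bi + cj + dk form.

In blades: q = -5/2 + 6*e12 + 1/2*e13 + 1/2*e23.
Quaternion conjugation is reversion on the even subalgebra: the scalar is fixed and every grade-2 blade flips sign, giving -5/2 - 6*e12 - 1/2*e13 - 1/2*e23; translating back:
Answer: -5/2 - 1/2*i - 1/2*j - 6k


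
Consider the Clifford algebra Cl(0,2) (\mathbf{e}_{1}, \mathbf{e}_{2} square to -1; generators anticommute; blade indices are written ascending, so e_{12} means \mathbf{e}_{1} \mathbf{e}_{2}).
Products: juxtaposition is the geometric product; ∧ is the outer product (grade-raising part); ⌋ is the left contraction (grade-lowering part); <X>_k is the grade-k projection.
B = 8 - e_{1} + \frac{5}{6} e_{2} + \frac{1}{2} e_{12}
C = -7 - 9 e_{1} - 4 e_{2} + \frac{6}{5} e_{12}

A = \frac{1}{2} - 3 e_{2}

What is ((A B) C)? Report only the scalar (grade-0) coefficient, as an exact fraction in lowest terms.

step 1: \frac{13}{2} - 2 e_{1} - \frac{283}{12} e_{2} - \frac{11}{4} e_{12}
step 2: -\frac{2318}{15} - \frac{419}{5} e_{1} + \frac{4987}{30} e_{2} - \frac{886}{5} e_{12}
Answer: -\frac{2318}{15}


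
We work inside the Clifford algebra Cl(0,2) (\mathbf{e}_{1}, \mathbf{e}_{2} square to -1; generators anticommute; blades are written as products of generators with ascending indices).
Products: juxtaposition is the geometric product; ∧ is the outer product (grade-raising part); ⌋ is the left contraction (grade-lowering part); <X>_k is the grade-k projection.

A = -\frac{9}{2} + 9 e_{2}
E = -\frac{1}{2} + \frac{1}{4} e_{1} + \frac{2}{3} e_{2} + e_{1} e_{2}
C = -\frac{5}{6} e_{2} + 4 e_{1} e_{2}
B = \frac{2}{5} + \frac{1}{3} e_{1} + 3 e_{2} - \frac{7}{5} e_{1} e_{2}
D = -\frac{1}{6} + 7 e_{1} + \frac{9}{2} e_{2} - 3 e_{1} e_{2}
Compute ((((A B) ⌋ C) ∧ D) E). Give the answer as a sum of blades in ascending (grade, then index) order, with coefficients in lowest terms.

step 1: -\frac{144}{5} - \frac{141}{10} e_{1} - \frac{99}{10} e_{2} + \frac{33}{10} e_{1} e_{2}
step 2: -\frac{429}{20} - \frac{198}{5} e_{1} + \frac{402}{5} e_{2} - \frac{576}{5} e_{1} e_{2}
step 3: \frac{143}{40} - \frac{2871}{20} e_{1} - \frac{4397}{40} e_{2} - \frac{13149}{20} e_{1} e_{2}
step 4: \frac{4589}{6} + \frac{64167}{160} e_{1} + \frac{548}{15} e_{2} + \frac{42253}{160} e_{1} e_{2}
Answer: \frac{4589}{6} + \frac{64167}{160} e_{1} + \frac{548}{15} e_{2} + \frac{42253}{160} e_{1} e_{2}


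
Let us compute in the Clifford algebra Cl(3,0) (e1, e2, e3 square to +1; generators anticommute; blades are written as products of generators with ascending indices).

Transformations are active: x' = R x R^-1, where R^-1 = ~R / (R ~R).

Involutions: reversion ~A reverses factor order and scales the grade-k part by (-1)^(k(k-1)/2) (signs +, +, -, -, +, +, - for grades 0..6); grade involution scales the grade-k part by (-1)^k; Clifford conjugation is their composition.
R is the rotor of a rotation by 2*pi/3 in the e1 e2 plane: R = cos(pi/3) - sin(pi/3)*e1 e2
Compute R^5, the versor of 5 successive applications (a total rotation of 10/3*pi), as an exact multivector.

Half-angle bookkeeping: 5 applications in e1 e2 add up to rotor phase 5*pi/3 = 5*pi/3, so R^5 = cos(5*pi/3) - sin(5*pi/3)*e1 e2.
cos(5*pi/3) = 1/2 and sin(5*pi/3) = -sqrt(3)/2, so R^5 = 1/2 + sqrt(3)/2*e1 e2. The net rotation is 4/3*pi (after discarding 1 full turn, each of which contributes a factor -1 to the rotor); the rotor keeps the half-angle phase exactly.
Answer: 1/2 + sqrt(3)/2*e1 e2


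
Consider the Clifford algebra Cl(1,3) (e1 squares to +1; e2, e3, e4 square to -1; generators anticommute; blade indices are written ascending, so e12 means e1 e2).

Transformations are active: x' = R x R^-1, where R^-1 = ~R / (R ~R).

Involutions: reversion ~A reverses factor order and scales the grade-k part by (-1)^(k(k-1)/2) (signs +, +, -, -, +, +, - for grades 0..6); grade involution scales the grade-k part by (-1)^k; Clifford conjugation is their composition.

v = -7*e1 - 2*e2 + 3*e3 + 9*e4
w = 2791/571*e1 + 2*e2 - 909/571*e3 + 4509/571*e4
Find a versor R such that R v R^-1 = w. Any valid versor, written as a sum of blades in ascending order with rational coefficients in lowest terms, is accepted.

Equal squares first: v^2 = w^2 = -45. Then v + w = -1206/571*e1 + 804/571*e3 + 9648/571*e4 is a versor taking v to w, provided it is invertible.
Answer: -1206/571*e1 + 804/571*e3 + 9648/571*e4


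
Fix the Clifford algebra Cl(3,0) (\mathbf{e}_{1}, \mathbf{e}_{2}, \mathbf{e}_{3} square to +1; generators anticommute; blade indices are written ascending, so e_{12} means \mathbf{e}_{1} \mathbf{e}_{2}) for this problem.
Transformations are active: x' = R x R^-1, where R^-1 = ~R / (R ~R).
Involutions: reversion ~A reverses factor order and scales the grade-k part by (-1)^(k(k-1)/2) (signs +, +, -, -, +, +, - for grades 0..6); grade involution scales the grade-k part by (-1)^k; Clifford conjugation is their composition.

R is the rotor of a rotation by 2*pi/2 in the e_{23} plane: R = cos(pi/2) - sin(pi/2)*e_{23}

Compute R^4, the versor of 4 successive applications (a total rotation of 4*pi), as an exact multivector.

Half-angle bookkeeping: 4 applications in e_{23} add up to rotor phase 4*pi/2 = 2 \pi, so R^4 = cos(2 \pi) - sin(2 \pi)*e_{23}.
cos(2 \pi) = 1 and sin(2 \pi) = 0, so R^4 = 1. The total rotation 4*pi is 2 full turns, so every vector returns to itself, yet the rotor is +1, back on the identity sheet (an even number of 2*pi turns).
Answer: 1


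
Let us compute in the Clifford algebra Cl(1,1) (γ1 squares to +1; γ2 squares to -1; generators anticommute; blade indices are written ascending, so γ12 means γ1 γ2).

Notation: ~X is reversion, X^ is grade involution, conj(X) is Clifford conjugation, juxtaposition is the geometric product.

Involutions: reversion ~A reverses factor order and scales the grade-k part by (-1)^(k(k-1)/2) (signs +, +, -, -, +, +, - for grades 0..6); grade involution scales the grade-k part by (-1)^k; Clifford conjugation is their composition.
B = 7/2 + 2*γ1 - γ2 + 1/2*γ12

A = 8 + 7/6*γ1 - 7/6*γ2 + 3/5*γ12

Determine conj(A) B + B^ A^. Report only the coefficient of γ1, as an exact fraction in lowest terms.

first term: 398/15 + 119/10*γ1 - 33/10*γ2 + 11/15*γ12
second term: 442/15 - 301/15*γ1 + 172/15*γ2 + 74/15*γ12
Answer: -49/6


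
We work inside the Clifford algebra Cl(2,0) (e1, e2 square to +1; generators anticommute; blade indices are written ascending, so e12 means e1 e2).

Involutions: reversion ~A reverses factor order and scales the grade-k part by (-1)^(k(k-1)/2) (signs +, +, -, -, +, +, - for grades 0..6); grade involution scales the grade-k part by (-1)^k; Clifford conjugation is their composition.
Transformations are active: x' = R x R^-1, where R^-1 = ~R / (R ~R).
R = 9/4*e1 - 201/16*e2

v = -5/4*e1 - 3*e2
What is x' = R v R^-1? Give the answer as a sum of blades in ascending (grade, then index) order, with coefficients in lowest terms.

~R = 9/4*e1 - 201/16*e2, and R ~R = 41697/256, so R^-1 = ~R / (41697/256).
R v = 279/8 - 1437/64*e12
Answer: 41021/18532*e1 - 11025/4633*e2


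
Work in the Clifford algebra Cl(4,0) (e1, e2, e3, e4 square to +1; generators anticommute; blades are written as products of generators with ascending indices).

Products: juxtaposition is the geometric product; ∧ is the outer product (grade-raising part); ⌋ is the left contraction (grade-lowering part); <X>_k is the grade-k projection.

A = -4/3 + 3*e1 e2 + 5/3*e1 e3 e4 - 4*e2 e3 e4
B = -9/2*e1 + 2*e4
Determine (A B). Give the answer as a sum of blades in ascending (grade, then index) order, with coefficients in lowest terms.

step 1: 6*e1 + 27/2*e2 - 8/3*e4 + 10/3*e1 e3 - 8*e2 e3 - 15/2*e3 e4 + 6*e1 e2 e4 - 18*e1 e2 e3 e4
Answer: 6*e1 + 27/2*e2 - 8/3*e4 + 10/3*e1 e3 - 8*e2 e3 - 15/2*e3 e4 + 6*e1 e2 e4 - 18*e1 e2 e3 e4


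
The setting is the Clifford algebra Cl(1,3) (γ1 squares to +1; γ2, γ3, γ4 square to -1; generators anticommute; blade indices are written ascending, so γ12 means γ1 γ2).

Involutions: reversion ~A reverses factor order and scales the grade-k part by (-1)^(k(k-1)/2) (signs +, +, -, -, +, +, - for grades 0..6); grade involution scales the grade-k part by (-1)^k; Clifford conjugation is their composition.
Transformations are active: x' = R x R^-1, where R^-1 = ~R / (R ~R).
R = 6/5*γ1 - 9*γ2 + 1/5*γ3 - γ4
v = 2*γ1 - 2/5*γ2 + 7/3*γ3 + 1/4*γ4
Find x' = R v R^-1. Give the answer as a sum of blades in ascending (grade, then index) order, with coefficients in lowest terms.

~R = 6/5*γ1 - 9*γ2 + 1/5*γ3 - γ4, and R ~R = -403/5, so R^-1 = ~R / (-403/5).
R v = -17/12 + 438/25*γ12 + 12/5*γ13 + 23/10*γ14 - 523/25*γ23 - 53/20*γ24 + 143/60*γ34
Answer: -789/403*γ1 + 337/4030*γ2 - 1875/806*γ3 - 1379/4836*γ4


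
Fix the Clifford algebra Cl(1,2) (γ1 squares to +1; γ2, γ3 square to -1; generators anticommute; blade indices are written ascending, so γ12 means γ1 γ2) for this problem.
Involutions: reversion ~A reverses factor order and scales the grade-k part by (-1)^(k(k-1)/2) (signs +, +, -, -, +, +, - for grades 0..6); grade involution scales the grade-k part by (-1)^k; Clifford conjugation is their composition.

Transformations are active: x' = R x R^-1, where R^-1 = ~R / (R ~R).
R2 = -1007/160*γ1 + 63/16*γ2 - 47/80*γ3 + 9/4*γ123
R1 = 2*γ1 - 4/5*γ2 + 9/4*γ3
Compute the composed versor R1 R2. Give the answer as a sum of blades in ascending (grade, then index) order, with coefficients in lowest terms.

Distribute over the terms of R1 (each basis-blade product reordered to ascending indices, repeated generators contracted through their squares):
(2*γ1) R2 = -1007/80 + 63/8*γ12 - 47/40*γ13 + 9/2*γ23
(-4/5*γ2) R2 = 63/20 - 1007/200*γ12 - 9/5*γ13 + 47/100*γ23
(9/4*γ3) R2 = 423/320 - 81/16*γ12 + 9063/640*γ13 - 567/64*γ23
Summing the partial products and collecting blades:
Answer: -2597/320 - 889/400*γ12 + 7159/640*γ13 - 6223/1600*γ23


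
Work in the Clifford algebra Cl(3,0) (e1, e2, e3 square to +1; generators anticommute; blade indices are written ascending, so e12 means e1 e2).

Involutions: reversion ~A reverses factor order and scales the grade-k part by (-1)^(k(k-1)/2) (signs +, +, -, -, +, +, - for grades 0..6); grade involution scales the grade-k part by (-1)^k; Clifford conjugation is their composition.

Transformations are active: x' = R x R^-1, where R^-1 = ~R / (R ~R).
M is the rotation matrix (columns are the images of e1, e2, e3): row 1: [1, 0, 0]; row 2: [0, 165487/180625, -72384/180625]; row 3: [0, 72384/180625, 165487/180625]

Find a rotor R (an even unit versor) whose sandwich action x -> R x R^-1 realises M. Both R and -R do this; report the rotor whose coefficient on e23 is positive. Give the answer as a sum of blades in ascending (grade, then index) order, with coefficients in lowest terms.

Method: write R = a + b12*e12 + b13*e13 + b23*e23 with a^2 + b12^2 + b13^2 + b23^2 = 1 (so R^-1 = ~R). Expanding the columns R e_j ~R gives tr M = 4a^2 - 1 and, from the antisymmetric part, M21 - M12 = -4a*b12, M13 - M31 = 4a*b13, M32 - M23 = -4a*b23.
Here tr M = 511599/180625, so a^2 = (1 + tr M)/4 = 173056/180625 and a = ±416/425. Taking a = 416/425: M21 - M12 = 0, M13 - M31 = 0, M32 - M23 = 144768/180625, giving b12 = 0, b13 = 0, b23 = -87/425, i.e. R = 416/425 - 87/425*e23.
Its e23 coefficient is negative, so report the other preimage -R.
Answer: -416/425 + 87/425*e23. Why the constraint matters: R and -R act identically through the sandwich — M has trace 511599/180625 either way — so only the sign condition on e23 picks one of the two preimages.


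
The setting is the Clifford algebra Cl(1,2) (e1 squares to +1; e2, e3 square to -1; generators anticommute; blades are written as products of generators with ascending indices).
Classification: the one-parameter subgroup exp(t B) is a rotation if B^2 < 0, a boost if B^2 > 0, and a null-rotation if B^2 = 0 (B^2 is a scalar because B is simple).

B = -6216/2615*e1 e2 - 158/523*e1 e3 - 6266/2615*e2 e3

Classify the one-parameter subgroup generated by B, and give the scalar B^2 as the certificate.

B^2 term by term: the squares give (-6216/2615)^2*(e1 e2)^2 + (-158/523)^2*(e1 e3)^2 + (-6266/2615)^2*(e2 e3)^2 = 38638656/6838225*(+1) + 24964/273529*(+1) + 39262756/6838225*(-1) = 0 (each basis 2-blade squares to minus the product of its generators' squares); cross terms between blades sharing an index anticommute and cancel. So B^2 = 0.
Answer: null-rotation, certificate B^2 = 0. Check the certificate: B^2 = 0, and that sign is decisive whatever form B takes.


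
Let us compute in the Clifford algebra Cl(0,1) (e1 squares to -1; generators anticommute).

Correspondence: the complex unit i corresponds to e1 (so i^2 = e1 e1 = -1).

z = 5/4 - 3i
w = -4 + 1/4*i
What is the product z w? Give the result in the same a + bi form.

In blades: z = 5/4 - 3*e1, w = -4 + 1/4*e1.
Distribute z over w term by term (generator squares from the signature, products reordered to ascending indices): (5/4)*w = -5 + 5/16*e1; (-3*e1)*w = 3/4 + 12*e1.
Sum: -17/4 + 197/16*e1; translating back through the correspondence:
Answer: -17/4 + 197/16*i


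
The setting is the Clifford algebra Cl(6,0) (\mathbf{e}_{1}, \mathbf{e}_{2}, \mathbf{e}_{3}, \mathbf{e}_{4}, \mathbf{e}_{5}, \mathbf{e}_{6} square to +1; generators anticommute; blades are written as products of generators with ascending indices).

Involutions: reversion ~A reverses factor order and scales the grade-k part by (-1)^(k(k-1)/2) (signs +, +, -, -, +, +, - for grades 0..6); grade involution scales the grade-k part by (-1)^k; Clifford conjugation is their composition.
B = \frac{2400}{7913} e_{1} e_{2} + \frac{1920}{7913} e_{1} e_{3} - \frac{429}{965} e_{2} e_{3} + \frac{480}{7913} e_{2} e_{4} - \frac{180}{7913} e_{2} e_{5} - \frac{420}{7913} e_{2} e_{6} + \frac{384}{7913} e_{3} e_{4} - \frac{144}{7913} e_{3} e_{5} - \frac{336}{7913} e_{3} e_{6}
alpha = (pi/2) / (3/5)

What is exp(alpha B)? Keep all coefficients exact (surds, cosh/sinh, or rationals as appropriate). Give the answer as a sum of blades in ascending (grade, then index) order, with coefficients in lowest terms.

B^2 term by term: the squares give (\frac{2400}{7913})^2*(e_{1} e_{2})^2 + (\frac{1920}{7913})^2*(e_{1} e_{3})^2 + (-\frac{429}{965})^2*(e_{2} e_{3})^2 + (\frac{480}{7913})^2*(e_{2} e_{4})^2 + (-\frac{180}{7913})^2*(e_{2} e_{5})^2 + (-\frac{420}{7913})^2*(e_{2} e_{6})^2 + (\frac{384}{7913})^2*(e_{3} e_{4})^2 + (-\frac{144}{7913})^2*(e_{3} e_{5})^2 + (-\frac{336}{7913})^2*(e_{3} e_{6})^2 = \frac{5760000}{62615569}*(-1) + \frac{3686400}{62615569}*(-1) + \frac{184041}{931225}*(-1) + \frac{230400}{62615569}*(-1) + \frac{32400}{62615569}*(-1) + \frac{176400}{62615569}*(-1) + \frac{147456}{62615569}*(-1) + \frac{20736}{62615569}*(-1) + \frac{112896}{62615569}*(-1) = -\frac{9}{25} (each basis 2-blade squares to minus the product of its generators' squares); cross terms between blades sharing an index anticommute and cancel; the commuting (index-disjoint) pairs give grade-4 terms 2*c*c'*(blade product), which cancel blade by blade — e_{1} e_{2} e_{3} e_{4}: \frac{1843200}{62615569} - \frac{1843200}{62615569} = 0; e_{1} e_{2} e_{3} e_{5}: -\frac{691200}{62615569} + \frac{691200}{62615569} = 0; e_{1} e_{2} e_{3} e_{6}: -\frac{1612800}{62615569} + \frac{1612800}{62615569} = 0; e_{2} e_{3} e_{4} e_{5}: \frac{138240}{62615569} - \frac{138240}{62615569} = 0; e_{2} e_{3} e_{4} e_{6}: \frac{322560}{62615569} - \frac{322560}{62615569} = 0; e_{2} e_{3} e_{5} e_{6}: -\frac{120960}{62615569} + \frac{120960}{62615569} = 0 — confirming B is simple. So B^2 = -\frac{9}{25}.
B^2 = -\frac{9}{25} — circular case — the even/odd split gives cos and sin: l = \frac{3}{5}, alpha*l = \frac{\pi}{2}, so exp(alpha B) = cos(\frac{\pi}{2}) + (sin(\frac{\pi}{2})/(\frac{3}{5}))*B = 0 + (\frac{5}{3})*B.
Answer: \frac{4000}{7913} e_{1} e_{2} + \frac{3200}{7913} e_{1} e_{3} - \frac{143}{193} e_{2} e_{3} + \frac{800}{7913} e_{2} e_{4} - \frac{300}{7913} e_{2} e_{5} - \frac{700}{7913} e_{2} e_{6} + \frac{640}{7913} e_{3} e_{4} - \frac{240}{7913} e_{3} e_{5} - \frac{560}{7913} e_{3} e_{6}


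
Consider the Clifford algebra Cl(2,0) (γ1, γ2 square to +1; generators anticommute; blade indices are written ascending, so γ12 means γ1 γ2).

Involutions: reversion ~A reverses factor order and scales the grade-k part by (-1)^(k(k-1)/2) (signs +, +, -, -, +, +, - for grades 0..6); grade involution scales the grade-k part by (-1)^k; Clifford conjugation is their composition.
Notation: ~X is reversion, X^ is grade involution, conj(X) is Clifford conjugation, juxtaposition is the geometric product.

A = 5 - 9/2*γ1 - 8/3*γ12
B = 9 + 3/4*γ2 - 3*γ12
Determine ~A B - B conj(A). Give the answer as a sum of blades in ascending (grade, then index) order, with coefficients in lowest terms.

first term: 53 - 77/2*γ1 + 69/4*γ2 + 45/8*γ12
second term: 53 + 77/2*γ1 + 69/4*γ2 + 45/8*γ12
Answer: -77*γ1


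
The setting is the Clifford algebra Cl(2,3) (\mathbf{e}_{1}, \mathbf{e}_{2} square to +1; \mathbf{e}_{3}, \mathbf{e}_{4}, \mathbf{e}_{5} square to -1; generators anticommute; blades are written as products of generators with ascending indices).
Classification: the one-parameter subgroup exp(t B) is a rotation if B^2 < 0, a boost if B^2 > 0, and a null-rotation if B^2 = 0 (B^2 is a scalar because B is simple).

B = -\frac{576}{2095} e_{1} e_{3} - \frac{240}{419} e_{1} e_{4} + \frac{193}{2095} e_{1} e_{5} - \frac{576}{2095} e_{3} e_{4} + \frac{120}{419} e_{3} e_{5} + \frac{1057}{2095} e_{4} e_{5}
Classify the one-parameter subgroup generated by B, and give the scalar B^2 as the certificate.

B^2 term by term: the squares give (-\frac{576}{2095})^2*(e_{1} e_{3})^2 + (-\frac{240}{419})^2*(e_{1} e_{4})^2 + (\frac{193}{2095})^2*(e_{1} e_{5})^2 + (-\frac{576}{2095})^2*(e_{3} e_{4})^2 + (\frac{120}{419})^2*(e_{3} e_{5})^2 + (\frac{1057}{2095})^2*(e_{4} e_{5})^2 = \frac{331776}{4389025}*(+1) + \frac{57600}{175561}*(+1) + \frac{37249}{4389025}*(+1) + \frac{331776}{4389025}*(-1) + \frac{14400}{175561}*(-1) + \frac{1117249}{4389025}*(-1) = 0 (each basis 2-blade squares to minus the product of its generators' squares); cross terms between blades sharing an index anticommute and cancel; the commuting (index-disjoint) pairs give grade-4 terms 2*c*c'*(blade product), which cancel blade by blade — e_{1} e_{3} e_{4} e_{5}: -\frac{1217664}{4389025} + \frac{57600}{175561} - \frac{222336}{4389025} = 0 — confirming B is simple. So B^2 = 0.
Answer: null-rotation, certificate B^2 = 0. One invariant decides it: the square 0 survives every conjugation, and its sign is exactly the classification.


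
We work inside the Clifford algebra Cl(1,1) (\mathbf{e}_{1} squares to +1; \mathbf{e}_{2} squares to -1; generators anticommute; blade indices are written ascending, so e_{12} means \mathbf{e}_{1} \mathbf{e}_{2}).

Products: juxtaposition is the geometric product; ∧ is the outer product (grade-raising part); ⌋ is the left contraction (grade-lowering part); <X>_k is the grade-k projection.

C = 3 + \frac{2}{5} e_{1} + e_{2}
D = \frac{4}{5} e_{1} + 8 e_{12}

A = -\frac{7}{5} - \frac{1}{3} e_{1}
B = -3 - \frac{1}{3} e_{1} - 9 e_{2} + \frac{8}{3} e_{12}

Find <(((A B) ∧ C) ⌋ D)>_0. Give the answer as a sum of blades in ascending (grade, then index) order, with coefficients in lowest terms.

step 1: \frac{194}{45} + \frac{22}{15} e_{1} + \frac{527}{45} e_{2} - \frac{11}{15} e_{12}
step 2: \frac{194}{15} + \frac{1378}{225} e_{1} + \frac{355}{9} e_{2} - \frac{1219}{225} e_{12}
step 3: -\frac{14416}{375} + \frac{73328}{225} e_{1} + \frac{11024}{225} e_{2} + \frac{1552}{15} e_{12}
step 4: -\frac{14416}{375}
Answer: -\frac{14416}{375}


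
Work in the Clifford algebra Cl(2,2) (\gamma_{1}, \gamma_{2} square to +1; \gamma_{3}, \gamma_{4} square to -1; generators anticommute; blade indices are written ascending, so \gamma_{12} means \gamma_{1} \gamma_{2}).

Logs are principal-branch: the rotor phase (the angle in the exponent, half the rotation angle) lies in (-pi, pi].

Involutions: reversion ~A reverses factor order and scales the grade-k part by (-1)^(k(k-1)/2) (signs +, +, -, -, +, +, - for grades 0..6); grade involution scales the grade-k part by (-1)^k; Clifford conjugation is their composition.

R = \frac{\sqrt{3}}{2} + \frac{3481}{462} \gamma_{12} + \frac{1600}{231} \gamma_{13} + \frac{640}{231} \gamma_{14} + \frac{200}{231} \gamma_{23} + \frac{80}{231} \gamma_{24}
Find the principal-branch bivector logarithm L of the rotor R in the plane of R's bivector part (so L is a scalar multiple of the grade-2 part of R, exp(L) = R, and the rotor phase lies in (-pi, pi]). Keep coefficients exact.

The scalar part of R is \frac{\sqrt{3}}{2}, which pins the rotor phase on the principal branch; dividing the bivector part by the sine of that phase recovers the unit plane, and L is the phase times that plane.
Concretely: cos(phase) = \frac{\sqrt{3}}{2} gives phase = ±\frac{\pi}{6}, and since phase/sin(phase) is even the sign is immaterial: L = (phase/sin(phase)) * <R>_2 = (\frac{\pi}{3}) * <R>_2.
Answer: \frac{3481 \pi}{1386} \gamma_{12} + \frac{1600 \pi}{693} \gamma_{13} + \frac{640 \pi}{693} \gamma_{14} + \frac{200 \pi}{693} \gamma_{23} + \frac{80 \pi}{693} \gamma_{24}


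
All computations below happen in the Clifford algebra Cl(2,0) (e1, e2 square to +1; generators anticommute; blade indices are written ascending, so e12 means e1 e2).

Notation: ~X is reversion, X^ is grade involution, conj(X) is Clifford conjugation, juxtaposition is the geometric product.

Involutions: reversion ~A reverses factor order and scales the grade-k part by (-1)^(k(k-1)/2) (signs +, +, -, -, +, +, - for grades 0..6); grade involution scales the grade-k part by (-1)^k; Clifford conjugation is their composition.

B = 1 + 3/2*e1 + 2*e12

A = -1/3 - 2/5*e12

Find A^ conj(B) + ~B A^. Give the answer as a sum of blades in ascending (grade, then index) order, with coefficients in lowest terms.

first term: -17/15 + 1/2*e1 - 3/5*e2 + 4/15*e12
second term: -17/15 - 1/2*e1 - 3/5*e2 + 4/15*e12
Answer: -34/15 - 6/5*e2 + 8/15*e12


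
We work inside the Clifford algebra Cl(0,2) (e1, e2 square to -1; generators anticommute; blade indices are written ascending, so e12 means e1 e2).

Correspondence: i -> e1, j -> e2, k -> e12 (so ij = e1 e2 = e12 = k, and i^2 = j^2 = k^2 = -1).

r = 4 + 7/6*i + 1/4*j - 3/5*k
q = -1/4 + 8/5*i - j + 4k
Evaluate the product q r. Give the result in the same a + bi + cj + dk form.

In blades: q = -1/4 + 8/5*e1 - e2 + 4*e12, r = 4 + 7/6*e1 + 1/4*e2 - 3/5*e12.
Distribute q over r term by term (generator squares from the signature, products reordered to ascending indices): (-1/4)*r = -1 - 7/24*e1 - 1/16*e2 + 3/20*e12; (8/5*e1)*r = -28/15 + 32/5*e1 + 24/25*e2 + 2/5*e12; (-e2)*r = 1/4 + 3/5*e1 - 4*e2 + 7/6*e12; (4*e12)*r = 12/5 - e1 + 14/3*e2 + 16*e12.
Sum: -13/60 + 137/24*e1 + 1877/1200*e2 + 1063/60*e12; translating back through the correspondence:
Answer: -13/60 + 137/24*i + 1877/1200*j + 1063/60*k


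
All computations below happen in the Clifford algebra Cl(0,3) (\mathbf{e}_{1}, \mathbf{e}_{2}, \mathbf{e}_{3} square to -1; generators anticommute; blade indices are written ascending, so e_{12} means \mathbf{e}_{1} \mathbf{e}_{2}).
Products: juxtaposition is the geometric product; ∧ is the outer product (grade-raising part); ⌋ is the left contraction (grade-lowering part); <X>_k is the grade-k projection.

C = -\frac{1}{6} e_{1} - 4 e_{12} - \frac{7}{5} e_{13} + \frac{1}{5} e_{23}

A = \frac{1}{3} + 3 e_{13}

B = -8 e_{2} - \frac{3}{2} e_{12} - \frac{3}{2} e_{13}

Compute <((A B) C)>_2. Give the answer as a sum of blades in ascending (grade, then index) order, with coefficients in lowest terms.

step 1: \frac{9}{2} - \frac{8}{3} e_{2} - \frac{1}{2} e_{12} - \frac{1}{2} e_{13} + \frac{9}{2} e_{23} + 24 e_{123}
step 2: -\frac{18}{5} + \frac{307}{60} e_{1} - \frac{2011}{60} e_{2} + \frac{5797}{60} e_{3} - \frac{551}{45} e_{12} - \frac{121}{5} e_{13} + \frac{18}{5} e_{23} - \frac{269}{60} e_{123}
step 3: -\frac{551}{45} e_{12} - \frac{121}{5} e_{13} + \frac{18}{5} e_{23}
Answer: -\frac{551}{45} e_{12} - \frac{121}{5} e_{13} + \frac{18}{5} e_{23}


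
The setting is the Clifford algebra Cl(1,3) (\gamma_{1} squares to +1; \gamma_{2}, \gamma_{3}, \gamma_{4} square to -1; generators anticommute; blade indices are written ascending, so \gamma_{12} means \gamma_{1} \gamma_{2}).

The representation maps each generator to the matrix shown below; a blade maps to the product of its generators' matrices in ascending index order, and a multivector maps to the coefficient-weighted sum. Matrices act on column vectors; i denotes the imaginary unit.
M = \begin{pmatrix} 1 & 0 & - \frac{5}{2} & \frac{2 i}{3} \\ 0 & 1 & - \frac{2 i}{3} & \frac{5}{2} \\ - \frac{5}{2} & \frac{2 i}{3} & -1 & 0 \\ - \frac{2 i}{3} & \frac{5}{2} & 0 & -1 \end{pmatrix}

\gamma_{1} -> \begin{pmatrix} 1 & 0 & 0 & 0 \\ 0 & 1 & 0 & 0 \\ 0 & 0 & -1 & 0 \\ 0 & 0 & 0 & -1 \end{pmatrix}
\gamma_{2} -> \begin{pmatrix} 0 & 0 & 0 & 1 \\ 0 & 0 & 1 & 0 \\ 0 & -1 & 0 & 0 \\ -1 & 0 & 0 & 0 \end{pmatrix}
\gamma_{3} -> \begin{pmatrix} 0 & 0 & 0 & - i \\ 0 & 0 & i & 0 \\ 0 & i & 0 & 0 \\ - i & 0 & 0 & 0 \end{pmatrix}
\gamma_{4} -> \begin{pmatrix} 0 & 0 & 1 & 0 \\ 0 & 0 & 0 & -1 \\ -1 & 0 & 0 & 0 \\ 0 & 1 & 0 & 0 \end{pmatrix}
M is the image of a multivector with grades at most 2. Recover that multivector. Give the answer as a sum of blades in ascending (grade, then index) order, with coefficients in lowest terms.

Method: the blade images are trace-orthogonal — tr(rho(e_A) rho(e_B)^-1) = 4 if A = B and 0 otherwise — and rho(e_A)^-1 = (e_A)^2 * rho(e_A) with (e_A)^2 = +1 or -1, so the coefficient of e_A in the preimage is (e_A)^2 * tr(M rho(e_A))/4.
Nonzero projections over blades of grade <= 2: \gamma_{1}: (\gamma_{1})^2 = +1, tr(M rho(\gamma_{1})) = 4, coefficient 1; \gamma_{13}: (\gamma_{13})^2 = +1, tr(M rho(\gamma_{13})) = - \frac{8}{3}, coefficient -\frac{2}{3}; \gamma_{14}: (\gamma_{14})^2 = +1, tr(M rho(\gamma_{14})) = -10, coefficient -\frac{5}{2}. Every other blade of grade <= 2 projects to 0.
Answer: \gamma_{1} - \frac{2}{3} \gamma_{13} - \frac{5}{2} \gamma_{14}


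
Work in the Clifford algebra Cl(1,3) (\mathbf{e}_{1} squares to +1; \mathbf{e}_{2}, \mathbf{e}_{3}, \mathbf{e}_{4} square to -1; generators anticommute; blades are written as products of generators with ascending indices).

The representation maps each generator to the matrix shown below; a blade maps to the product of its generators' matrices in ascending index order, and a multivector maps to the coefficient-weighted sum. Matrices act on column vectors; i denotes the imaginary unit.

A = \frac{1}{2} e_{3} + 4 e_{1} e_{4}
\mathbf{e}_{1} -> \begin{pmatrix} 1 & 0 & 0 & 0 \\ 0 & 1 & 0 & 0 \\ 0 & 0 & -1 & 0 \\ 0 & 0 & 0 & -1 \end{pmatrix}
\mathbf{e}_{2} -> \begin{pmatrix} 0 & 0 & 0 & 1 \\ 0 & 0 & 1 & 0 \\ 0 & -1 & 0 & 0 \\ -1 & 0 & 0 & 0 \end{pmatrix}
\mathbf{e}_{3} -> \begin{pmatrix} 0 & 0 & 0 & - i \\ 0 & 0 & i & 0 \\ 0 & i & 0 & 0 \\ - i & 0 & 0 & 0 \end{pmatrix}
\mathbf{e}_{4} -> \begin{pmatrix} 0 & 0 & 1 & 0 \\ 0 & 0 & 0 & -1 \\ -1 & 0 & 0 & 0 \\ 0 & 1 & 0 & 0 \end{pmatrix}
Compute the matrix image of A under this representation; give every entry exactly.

Bivector images (products of the table entries): rho(e_{1} e_{4}) = rho(\mathbf{e}_{1})rho(\mathbf{e}_{4}) = \begin{pmatrix} 0 & 0 & 1 & 0 \\ 0 & 0 & 0 & -1 \\ 1 & 0 & 0 & 0 \\ 0 & -1 & 0 & 0 \end{pmatrix}.
M = (\frac{1}{2})*rho(e_{3}) + (4)*rho(e_{1} e_{4}), summed entrywise:
Answer: \begin{pmatrix} 0 & 0 & 4 & - \frac{i}{2} \\ 0 & 0 & \frac{i}{2} & -4 \\ 4 & \frac{i}{2} & 0 & 0 \\ - \frac{i}{2} & -4 & 0 & 0 \end{pmatrix}


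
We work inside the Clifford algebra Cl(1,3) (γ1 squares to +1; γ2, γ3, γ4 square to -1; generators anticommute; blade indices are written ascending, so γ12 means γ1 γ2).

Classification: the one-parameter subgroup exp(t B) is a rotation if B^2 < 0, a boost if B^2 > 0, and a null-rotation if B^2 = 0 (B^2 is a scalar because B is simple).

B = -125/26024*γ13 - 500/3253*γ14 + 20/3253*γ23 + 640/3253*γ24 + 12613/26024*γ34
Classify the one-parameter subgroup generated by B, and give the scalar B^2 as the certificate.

B^2 term by term: the squares give (-125/26024)^2*(γ13)^2 + (-500/3253)^2*(γ14)^2 + (20/3253)^2*(γ23)^2 + (640/3253)^2*(γ24)^2 + (12613/26024)^2*(γ34)^2 = 15625/677248576*(+1) + 250000/10582009*(+1) + 400/10582009*(-1) + 409600/10582009*(-1) + 159087769/677248576*(-1) = -1/4 (each basis 2-blade squares to minus the product of its generators' squares); cross terms between blades sharing an index anticommute and cancel; the commuting (index-disjoint) pairs give grade-4 terms 2*c*c'*(blade product), which cancel blade by blade — γ1234: 20000/10582009 - 20000/10582009 = 0 — confirming B is simple. So B^2 = -1/4.
Answer: rotation, certificate B^2 = -1/4. No conjugation can change B^2 = -1/4; the sign gives the class.
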